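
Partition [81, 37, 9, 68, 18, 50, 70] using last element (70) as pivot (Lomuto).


Pivot: 70
  37 <= 70: swap -> [37, 81, 9, 68, 18, 50, 70]
  9 <= 70: swap -> [37, 9, 81, 68, 18, 50, 70]
  68 <= 70: swap -> [37, 9, 68, 81, 18, 50, 70]
  18 <= 70: swap -> [37, 9, 68, 18, 81, 50, 70]
  50 <= 70: swap -> [37, 9, 68, 18, 50, 81, 70]
Place pivot at 5: [37, 9, 68, 18, 50, 70, 81]

Partitioned: [37, 9, 68, 18, 50, 70, 81]


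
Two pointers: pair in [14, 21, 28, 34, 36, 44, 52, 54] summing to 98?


lo=0(14)+hi=7(54)=68
lo=1(21)+hi=7(54)=75
lo=2(28)+hi=7(54)=82
lo=3(34)+hi=7(54)=88
lo=4(36)+hi=7(54)=90
lo=5(44)+hi=7(54)=98

Yes: 44+54=98


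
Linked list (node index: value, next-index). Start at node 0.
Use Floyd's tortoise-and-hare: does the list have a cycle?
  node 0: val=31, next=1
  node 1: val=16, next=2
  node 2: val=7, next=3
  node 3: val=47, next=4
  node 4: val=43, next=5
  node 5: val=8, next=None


Floyd's tortoise (slow, +1) and hare (fast, +2):
  init: slow=0, fast=0
  step 1: slow=1, fast=2
  step 2: slow=2, fast=4
  step 3: fast 4->5->None, no cycle

Cycle: no


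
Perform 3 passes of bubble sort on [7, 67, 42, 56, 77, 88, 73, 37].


Initial: [7, 67, 42, 56, 77, 88, 73, 37]
Pass 1: [7, 42, 56, 67, 77, 73, 37, 88] (4 swaps)
Pass 2: [7, 42, 56, 67, 73, 37, 77, 88] (2 swaps)
Pass 3: [7, 42, 56, 67, 37, 73, 77, 88] (1 swaps)

After 3 passes: [7, 42, 56, 67, 37, 73, 77, 88]


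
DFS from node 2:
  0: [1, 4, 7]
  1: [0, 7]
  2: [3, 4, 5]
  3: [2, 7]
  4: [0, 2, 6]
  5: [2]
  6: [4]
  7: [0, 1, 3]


Visit 2, push [5, 4, 3]
Visit 3, push [7]
Visit 7, push [1, 0]
Visit 0, push [4, 1]
Visit 1, push []
Visit 4, push [6]
Visit 6, push []
Visit 5, push []

DFS order: [2, 3, 7, 0, 1, 4, 6, 5]


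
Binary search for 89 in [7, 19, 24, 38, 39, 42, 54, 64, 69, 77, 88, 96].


Step 1: lo=0, hi=11, mid=5, val=42
Step 2: lo=6, hi=11, mid=8, val=69
Step 3: lo=9, hi=11, mid=10, val=88
Step 4: lo=11, hi=11, mid=11, val=96

Not found


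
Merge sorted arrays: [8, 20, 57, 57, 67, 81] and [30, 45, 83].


Take 8 from A
Take 20 from A
Take 30 from B
Take 45 from B
Take 57 from A
Take 57 from A
Take 67 from A
Take 81 from A

Merged: [8, 20, 30, 45, 57, 57, 67, 81, 83]


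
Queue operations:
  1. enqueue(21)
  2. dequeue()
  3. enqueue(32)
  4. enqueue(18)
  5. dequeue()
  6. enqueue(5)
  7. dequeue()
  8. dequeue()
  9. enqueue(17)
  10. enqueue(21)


enqueue(21) -> [21]
dequeue()->21, []
enqueue(32) -> [32]
enqueue(18) -> [32, 18]
dequeue()->32, [18]
enqueue(5) -> [18, 5]
dequeue()->18, [5]
dequeue()->5, []
enqueue(17) -> [17]
enqueue(21) -> [17, 21]

Final queue: [17, 21]


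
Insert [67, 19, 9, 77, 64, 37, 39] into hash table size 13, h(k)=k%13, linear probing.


Insert 67: h=2 -> slot 2
Insert 19: h=6 -> slot 6
Insert 9: h=9 -> slot 9
Insert 77: h=12 -> slot 12
Insert 64: h=12, 1 probes -> slot 0
Insert 37: h=11 -> slot 11
Insert 39: h=0, 1 probes -> slot 1

Table: [64, 39, 67, None, None, None, 19, None, None, 9, None, 37, 77]


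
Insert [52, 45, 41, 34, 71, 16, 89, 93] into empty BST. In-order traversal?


Insert 52: root
Insert 45: L from 52
Insert 41: L from 52 -> L from 45
Insert 34: L from 52 -> L from 45 -> L from 41
Insert 71: R from 52
Insert 16: L from 52 -> L from 45 -> L from 41 -> L from 34
Insert 89: R from 52 -> R from 71
Insert 93: R from 52 -> R from 71 -> R from 89

In-order: [16, 34, 41, 45, 52, 71, 89, 93]


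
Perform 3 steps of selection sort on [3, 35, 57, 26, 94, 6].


Initial: [3, 35, 57, 26, 94, 6]
Step 1: min=3 at 0
  Swap: [3, 35, 57, 26, 94, 6]
Step 2: min=6 at 5
  Swap: [3, 6, 57, 26, 94, 35]
Step 3: min=26 at 3
  Swap: [3, 6, 26, 57, 94, 35]

After 3 steps: [3, 6, 26, 57, 94, 35]


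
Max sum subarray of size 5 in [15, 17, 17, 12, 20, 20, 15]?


[0:5]: 81
[1:6]: 86
[2:7]: 84

Max: 86 at [1:6]


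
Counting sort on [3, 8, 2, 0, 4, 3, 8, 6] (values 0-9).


Input: [3, 8, 2, 0, 4, 3, 8, 6]
Counts: [1, 0, 1, 2, 1, 0, 1, 0, 2, 0]

Sorted: [0, 2, 3, 3, 4, 6, 8, 8]


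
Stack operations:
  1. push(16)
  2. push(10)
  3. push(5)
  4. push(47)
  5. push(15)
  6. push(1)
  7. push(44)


push(16) -> [16]
push(10) -> [16, 10]
push(5) -> [16, 10, 5]
push(47) -> [16, 10, 5, 47]
push(15) -> [16, 10, 5, 47, 15]
push(1) -> [16, 10, 5, 47, 15, 1]
push(44) -> [16, 10, 5, 47, 15, 1, 44]

Final stack: [16, 10, 5, 47, 15, 1, 44]


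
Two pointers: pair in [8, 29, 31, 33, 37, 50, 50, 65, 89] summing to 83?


lo=0(8)+hi=8(89)=97
lo=0(8)+hi=7(65)=73
lo=1(29)+hi=7(65)=94
lo=1(29)+hi=6(50)=79
lo=2(31)+hi=6(50)=81
lo=3(33)+hi=6(50)=83

Yes: 33+50=83


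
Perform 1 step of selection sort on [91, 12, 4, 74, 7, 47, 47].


Initial: [91, 12, 4, 74, 7, 47, 47]
Step 1: min=4 at 2
  Swap: [4, 12, 91, 74, 7, 47, 47]

After 1 step: [4, 12, 91, 74, 7, 47, 47]


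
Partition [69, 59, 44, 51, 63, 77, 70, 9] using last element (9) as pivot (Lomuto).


Pivot: 9
Place pivot at 0: [9, 59, 44, 51, 63, 77, 70, 69]

Partitioned: [9, 59, 44, 51, 63, 77, 70, 69]


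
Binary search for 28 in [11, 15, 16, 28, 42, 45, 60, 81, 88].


Step 1: lo=0, hi=8, mid=4, val=42
Step 2: lo=0, hi=3, mid=1, val=15
Step 3: lo=2, hi=3, mid=2, val=16
Step 4: lo=3, hi=3, mid=3, val=28

Found at index 3


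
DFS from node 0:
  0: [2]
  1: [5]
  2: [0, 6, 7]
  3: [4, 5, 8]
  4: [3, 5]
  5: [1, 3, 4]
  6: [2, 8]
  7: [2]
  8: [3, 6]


Visit 0, push [2]
Visit 2, push [7, 6]
Visit 6, push [8]
Visit 8, push [3]
Visit 3, push [5, 4]
Visit 4, push [5]
Visit 5, push [1]
Visit 1, push []
Visit 7, push []

DFS order: [0, 2, 6, 8, 3, 4, 5, 1, 7]


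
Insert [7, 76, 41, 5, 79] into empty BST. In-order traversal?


Insert 7: root
Insert 76: R from 7
Insert 41: R from 7 -> L from 76
Insert 5: L from 7
Insert 79: R from 7 -> R from 76

In-order: [5, 7, 41, 76, 79]


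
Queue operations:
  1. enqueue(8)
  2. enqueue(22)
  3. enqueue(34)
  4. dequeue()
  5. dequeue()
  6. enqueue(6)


enqueue(8) -> [8]
enqueue(22) -> [8, 22]
enqueue(34) -> [8, 22, 34]
dequeue()->8, [22, 34]
dequeue()->22, [34]
enqueue(6) -> [34, 6]

Final queue: [34, 6]


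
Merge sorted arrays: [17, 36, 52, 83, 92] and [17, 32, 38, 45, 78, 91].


Take 17 from A
Take 17 from B
Take 32 from B
Take 36 from A
Take 38 from B
Take 45 from B
Take 52 from A
Take 78 from B
Take 83 from A
Take 91 from B

Merged: [17, 17, 32, 36, 38, 45, 52, 78, 83, 91, 92]


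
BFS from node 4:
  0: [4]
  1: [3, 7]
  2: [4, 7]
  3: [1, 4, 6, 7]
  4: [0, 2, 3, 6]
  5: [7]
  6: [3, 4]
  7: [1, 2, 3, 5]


Visit 4, enqueue [0, 2, 3, 6]
Visit 0, enqueue []
Visit 2, enqueue [7]
Visit 3, enqueue [1]
Visit 6, enqueue []
Visit 7, enqueue [5]
Visit 1, enqueue []
Visit 5, enqueue []

BFS order: [4, 0, 2, 3, 6, 7, 1, 5]


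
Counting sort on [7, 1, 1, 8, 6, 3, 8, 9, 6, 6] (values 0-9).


Input: [7, 1, 1, 8, 6, 3, 8, 9, 6, 6]
Counts: [0, 2, 0, 1, 0, 0, 3, 1, 2, 1]

Sorted: [1, 1, 3, 6, 6, 6, 7, 8, 8, 9]


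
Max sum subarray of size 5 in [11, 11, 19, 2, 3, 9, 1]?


[0:5]: 46
[1:6]: 44
[2:7]: 34

Max: 46 at [0:5]


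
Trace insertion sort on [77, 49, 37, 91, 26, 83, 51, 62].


Initial: [77, 49, 37, 91, 26, 83, 51, 62]
Insert 49: [49, 77, 37, 91, 26, 83, 51, 62]
Insert 37: [37, 49, 77, 91, 26, 83, 51, 62]
Insert 91: [37, 49, 77, 91, 26, 83, 51, 62]
Insert 26: [26, 37, 49, 77, 91, 83, 51, 62]
Insert 83: [26, 37, 49, 77, 83, 91, 51, 62]
Insert 51: [26, 37, 49, 51, 77, 83, 91, 62]
Insert 62: [26, 37, 49, 51, 62, 77, 83, 91]

Sorted: [26, 37, 49, 51, 62, 77, 83, 91]


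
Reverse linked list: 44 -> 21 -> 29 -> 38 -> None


Step 1: curr=44, set curr.next=prev(None) | reversed so far: 44
Step 2: curr=21, set curr.next=prev(44) | reversed so far: 21 -> 44
Step 3: curr=29, set curr.next=prev(21) | reversed so far: 29 -> 21 -> 44
Step 4: curr=38, set curr.next=prev(29) | reversed so far: 38 -> 29 -> 21 -> 44

38 -> 29 -> 21 -> 44 -> None


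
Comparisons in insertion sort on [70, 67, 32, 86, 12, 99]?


Algorithm: insertion sort
Input: [70, 67, 32, 86, 12, 99]
Sorted: [12, 32, 67, 70, 86, 99]

9


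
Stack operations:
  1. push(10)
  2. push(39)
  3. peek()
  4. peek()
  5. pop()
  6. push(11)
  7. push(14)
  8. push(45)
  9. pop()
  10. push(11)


push(10) -> [10]
push(39) -> [10, 39]
peek()->39
peek()->39
pop()->39, [10]
push(11) -> [10, 11]
push(14) -> [10, 11, 14]
push(45) -> [10, 11, 14, 45]
pop()->45, [10, 11, 14]
push(11) -> [10, 11, 14, 11]

Final stack: [10, 11, 14, 11]


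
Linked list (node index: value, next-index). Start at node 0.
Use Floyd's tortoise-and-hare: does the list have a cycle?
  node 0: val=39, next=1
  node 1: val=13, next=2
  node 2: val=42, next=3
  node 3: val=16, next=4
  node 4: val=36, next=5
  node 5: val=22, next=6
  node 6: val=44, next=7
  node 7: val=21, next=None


Floyd's tortoise (slow, +1) and hare (fast, +2):
  init: slow=0, fast=0
  step 1: slow=1, fast=2
  step 2: slow=2, fast=4
  step 3: slow=3, fast=6
  step 4: fast 6->7->None, no cycle

Cycle: no


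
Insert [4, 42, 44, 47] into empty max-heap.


Insert 4: [4]
Insert 42: [42, 4]
Insert 44: [44, 4, 42]
Insert 47: [47, 44, 42, 4]

Final heap: [47, 44, 42, 4]


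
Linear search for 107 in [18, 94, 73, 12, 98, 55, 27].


i=0: 18!=107
i=1: 94!=107
i=2: 73!=107
i=3: 12!=107
i=4: 98!=107
i=5: 55!=107
i=6: 27!=107

Not found, 7 comps


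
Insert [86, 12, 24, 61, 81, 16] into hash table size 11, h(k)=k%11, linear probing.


Insert 86: h=9 -> slot 9
Insert 12: h=1 -> slot 1
Insert 24: h=2 -> slot 2
Insert 61: h=6 -> slot 6
Insert 81: h=4 -> slot 4
Insert 16: h=5 -> slot 5

Table: [None, 12, 24, None, 81, 16, 61, None, None, 86, None]


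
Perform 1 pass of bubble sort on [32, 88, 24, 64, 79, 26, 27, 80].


Initial: [32, 88, 24, 64, 79, 26, 27, 80]
Pass 1: [32, 24, 64, 79, 26, 27, 80, 88] (6 swaps)

After 1 pass: [32, 24, 64, 79, 26, 27, 80, 88]


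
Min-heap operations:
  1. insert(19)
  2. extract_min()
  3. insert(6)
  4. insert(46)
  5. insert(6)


insert(19) -> [19]
extract_min()->19, []
insert(6) -> [6]
insert(46) -> [6, 46]
insert(6) -> [6, 46, 6]

Final heap: [6, 46, 6]


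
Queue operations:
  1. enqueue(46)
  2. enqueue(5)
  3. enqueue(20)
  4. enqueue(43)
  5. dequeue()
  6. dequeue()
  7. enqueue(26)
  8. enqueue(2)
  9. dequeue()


enqueue(46) -> [46]
enqueue(5) -> [46, 5]
enqueue(20) -> [46, 5, 20]
enqueue(43) -> [46, 5, 20, 43]
dequeue()->46, [5, 20, 43]
dequeue()->5, [20, 43]
enqueue(26) -> [20, 43, 26]
enqueue(2) -> [20, 43, 26, 2]
dequeue()->20, [43, 26, 2]

Final queue: [43, 26, 2]


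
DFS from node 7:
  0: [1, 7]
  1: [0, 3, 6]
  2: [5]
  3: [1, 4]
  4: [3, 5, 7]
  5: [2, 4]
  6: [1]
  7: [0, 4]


Visit 7, push [4, 0]
Visit 0, push [1]
Visit 1, push [6, 3]
Visit 3, push [4]
Visit 4, push [5]
Visit 5, push [2]
Visit 2, push []
Visit 6, push []

DFS order: [7, 0, 1, 3, 4, 5, 2, 6]


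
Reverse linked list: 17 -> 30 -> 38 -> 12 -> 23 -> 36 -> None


Step 1: curr=17, set curr.next=prev(None) | reversed so far: 17
Step 2: curr=30, set curr.next=prev(17) | reversed so far: 30 -> 17
Step 3: curr=38, set curr.next=prev(30) | reversed so far: 38 -> 30 -> 17
Step 4: curr=12, set curr.next=prev(38) | reversed so far: 12 -> 38 -> 30 -> 17
Step 5: curr=23, set curr.next=prev(12) | reversed so far: 23 -> 12 -> 38 -> 30 -> 17
Step 6: curr=36, set curr.next=prev(23) | reversed so far: 36 -> 23 -> 12 -> 38 -> 30 -> 17

36 -> 23 -> 12 -> 38 -> 30 -> 17 -> None


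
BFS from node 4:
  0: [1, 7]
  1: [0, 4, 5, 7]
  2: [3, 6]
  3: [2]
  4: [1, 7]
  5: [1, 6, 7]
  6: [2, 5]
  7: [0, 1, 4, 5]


Visit 4, enqueue [1, 7]
Visit 1, enqueue [0, 5]
Visit 7, enqueue []
Visit 0, enqueue []
Visit 5, enqueue [6]
Visit 6, enqueue [2]
Visit 2, enqueue [3]
Visit 3, enqueue []

BFS order: [4, 1, 7, 0, 5, 6, 2, 3]


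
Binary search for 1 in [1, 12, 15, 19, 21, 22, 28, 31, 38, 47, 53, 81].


Step 1: lo=0, hi=11, mid=5, val=22
Step 2: lo=0, hi=4, mid=2, val=15
Step 3: lo=0, hi=1, mid=0, val=1

Found at index 0


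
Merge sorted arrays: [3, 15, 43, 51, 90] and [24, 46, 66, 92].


Take 3 from A
Take 15 from A
Take 24 from B
Take 43 from A
Take 46 from B
Take 51 from A
Take 66 from B
Take 90 from A

Merged: [3, 15, 24, 43, 46, 51, 66, 90, 92]


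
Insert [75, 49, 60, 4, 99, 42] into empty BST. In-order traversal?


Insert 75: root
Insert 49: L from 75
Insert 60: L from 75 -> R from 49
Insert 4: L from 75 -> L from 49
Insert 99: R from 75
Insert 42: L from 75 -> L from 49 -> R from 4

In-order: [4, 42, 49, 60, 75, 99]


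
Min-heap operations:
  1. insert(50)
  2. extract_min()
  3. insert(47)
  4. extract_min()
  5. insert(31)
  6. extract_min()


insert(50) -> [50]
extract_min()->50, []
insert(47) -> [47]
extract_min()->47, []
insert(31) -> [31]
extract_min()->31, []

Final heap: []


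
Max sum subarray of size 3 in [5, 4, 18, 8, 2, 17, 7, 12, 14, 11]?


[0:3]: 27
[1:4]: 30
[2:5]: 28
[3:6]: 27
[4:7]: 26
[5:8]: 36
[6:9]: 33
[7:10]: 37

Max: 37 at [7:10]


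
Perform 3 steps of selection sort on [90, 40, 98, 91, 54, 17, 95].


Initial: [90, 40, 98, 91, 54, 17, 95]
Step 1: min=17 at 5
  Swap: [17, 40, 98, 91, 54, 90, 95]
Step 2: min=40 at 1
  Swap: [17, 40, 98, 91, 54, 90, 95]
Step 3: min=54 at 4
  Swap: [17, 40, 54, 91, 98, 90, 95]

After 3 steps: [17, 40, 54, 91, 98, 90, 95]


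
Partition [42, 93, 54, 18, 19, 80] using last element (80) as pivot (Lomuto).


Pivot: 80
  42 <= 80: advance i (no swap)
  54 <= 80: swap -> [42, 54, 93, 18, 19, 80]
  18 <= 80: swap -> [42, 54, 18, 93, 19, 80]
  19 <= 80: swap -> [42, 54, 18, 19, 93, 80]
Place pivot at 4: [42, 54, 18, 19, 80, 93]

Partitioned: [42, 54, 18, 19, 80, 93]


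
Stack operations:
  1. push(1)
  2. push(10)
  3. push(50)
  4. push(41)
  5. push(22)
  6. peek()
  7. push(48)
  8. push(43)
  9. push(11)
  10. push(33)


push(1) -> [1]
push(10) -> [1, 10]
push(50) -> [1, 10, 50]
push(41) -> [1, 10, 50, 41]
push(22) -> [1, 10, 50, 41, 22]
peek()->22
push(48) -> [1, 10, 50, 41, 22, 48]
push(43) -> [1, 10, 50, 41, 22, 48, 43]
push(11) -> [1, 10, 50, 41, 22, 48, 43, 11]
push(33) -> [1, 10, 50, 41, 22, 48, 43, 11, 33]

Final stack: [1, 10, 50, 41, 22, 48, 43, 11, 33]


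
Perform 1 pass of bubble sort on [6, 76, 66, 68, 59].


Initial: [6, 76, 66, 68, 59]
Pass 1: [6, 66, 68, 59, 76] (3 swaps)

After 1 pass: [6, 66, 68, 59, 76]


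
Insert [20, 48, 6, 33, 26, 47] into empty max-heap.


Insert 20: [20]
Insert 48: [48, 20]
Insert 6: [48, 20, 6]
Insert 33: [48, 33, 6, 20]
Insert 26: [48, 33, 6, 20, 26]
Insert 47: [48, 33, 47, 20, 26, 6]

Final heap: [48, 33, 47, 20, 26, 6]


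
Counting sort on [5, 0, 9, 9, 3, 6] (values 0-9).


Input: [5, 0, 9, 9, 3, 6]
Counts: [1, 0, 0, 1, 0, 1, 1, 0, 0, 2]

Sorted: [0, 3, 5, 6, 9, 9]


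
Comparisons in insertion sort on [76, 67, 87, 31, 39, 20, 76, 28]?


Algorithm: insertion sort
Input: [76, 67, 87, 31, 39, 20, 76, 28]
Sorted: [20, 28, 31, 39, 67, 76, 76, 87]

23


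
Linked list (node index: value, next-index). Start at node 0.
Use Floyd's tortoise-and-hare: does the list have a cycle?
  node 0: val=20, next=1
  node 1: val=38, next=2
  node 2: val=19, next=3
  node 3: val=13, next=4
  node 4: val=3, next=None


Floyd's tortoise (slow, +1) and hare (fast, +2):
  init: slow=0, fast=0
  step 1: slow=1, fast=2
  step 2: slow=2, fast=4
  step 3: fast -> None, no cycle

Cycle: no


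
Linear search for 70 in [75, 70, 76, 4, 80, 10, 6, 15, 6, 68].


i=0: 75!=70
i=1: 70==70 found!

Found at 1, 2 comps


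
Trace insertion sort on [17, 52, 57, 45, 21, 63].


Initial: [17, 52, 57, 45, 21, 63]
Insert 52: [17, 52, 57, 45, 21, 63]
Insert 57: [17, 52, 57, 45, 21, 63]
Insert 45: [17, 45, 52, 57, 21, 63]
Insert 21: [17, 21, 45, 52, 57, 63]
Insert 63: [17, 21, 45, 52, 57, 63]

Sorted: [17, 21, 45, 52, 57, 63]


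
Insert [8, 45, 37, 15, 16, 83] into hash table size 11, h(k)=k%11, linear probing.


Insert 8: h=8 -> slot 8
Insert 45: h=1 -> slot 1
Insert 37: h=4 -> slot 4
Insert 15: h=4, 1 probes -> slot 5
Insert 16: h=5, 1 probes -> slot 6
Insert 83: h=6, 1 probes -> slot 7

Table: [None, 45, None, None, 37, 15, 16, 83, 8, None, None]


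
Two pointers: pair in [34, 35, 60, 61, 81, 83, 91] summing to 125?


lo=0(34)+hi=6(91)=125

Yes: 34+91=125


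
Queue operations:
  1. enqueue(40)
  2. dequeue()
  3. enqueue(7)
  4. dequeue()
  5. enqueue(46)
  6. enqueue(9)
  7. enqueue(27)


enqueue(40) -> [40]
dequeue()->40, []
enqueue(7) -> [7]
dequeue()->7, []
enqueue(46) -> [46]
enqueue(9) -> [46, 9]
enqueue(27) -> [46, 9, 27]

Final queue: [46, 9, 27]


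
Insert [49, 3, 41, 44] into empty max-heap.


Insert 49: [49]
Insert 3: [49, 3]
Insert 41: [49, 3, 41]
Insert 44: [49, 44, 41, 3]

Final heap: [49, 44, 41, 3]


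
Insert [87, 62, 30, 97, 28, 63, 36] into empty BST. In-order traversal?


Insert 87: root
Insert 62: L from 87
Insert 30: L from 87 -> L from 62
Insert 97: R from 87
Insert 28: L from 87 -> L from 62 -> L from 30
Insert 63: L from 87 -> R from 62
Insert 36: L from 87 -> L from 62 -> R from 30

In-order: [28, 30, 36, 62, 63, 87, 97]


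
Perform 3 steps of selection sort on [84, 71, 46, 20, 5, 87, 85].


Initial: [84, 71, 46, 20, 5, 87, 85]
Step 1: min=5 at 4
  Swap: [5, 71, 46, 20, 84, 87, 85]
Step 2: min=20 at 3
  Swap: [5, 20, 46, 71, 84, 87, 85]
Step 3: min=46 at 2
  Swap: [5, 20, 46, 71, 84, 87, 85]

After 3 steps: [5, 20, 46, 71, 84, 87, 85]


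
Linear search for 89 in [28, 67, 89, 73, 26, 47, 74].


i=0: 28!=89
i=1: 67!=89
i=2: 89==89 found!

Found at 2, 3 comps


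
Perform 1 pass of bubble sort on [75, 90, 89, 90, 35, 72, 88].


Initial: [75, 90, 89, 90, 35, 72, 88]
Pass 1: [75, 89, 90, 35, 72, 88, 90] (4 swaps)

After 1 pass: [75, 89, 90, 35, 72, 88, 90]


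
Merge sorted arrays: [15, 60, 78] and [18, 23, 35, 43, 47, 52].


Take 15 from A
Take 18 from B
Take 23 from B
Take 35 from B
Take 43 from B
Take 47 from B
Take 52 from B

Merged: [15, 18, 23, 35, 43, 47, 52, 60, 78]


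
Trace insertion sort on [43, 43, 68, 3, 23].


Initial: [43, 43, 68, 3, 23]
Insert 43: [43, 43, 68, 3, 23]
Insert 68: [43, 43, 68, 3, 23]
Insert 3: [3, 43, 43, 68, 23]
Insert 23: [3, 23, 43, 43, 68]

Sorted: [3, 23, 43, 43, 68]


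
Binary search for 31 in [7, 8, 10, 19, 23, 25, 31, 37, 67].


Step 1: lo=0, hi=8, mid=4, val=23
Step 2: lo=5, hi=8, mid=6, val=31

Found at index 6


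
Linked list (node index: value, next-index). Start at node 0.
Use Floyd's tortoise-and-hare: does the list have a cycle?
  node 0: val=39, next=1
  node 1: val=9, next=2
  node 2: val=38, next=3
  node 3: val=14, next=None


Floyd's tortoise (slow, +1) and hare (fast, +2):
  init: slow=0, fast=0
  step 1: slow=1, fast=2
  step 2: fast 2->3->None, no cycle

Cycle: no


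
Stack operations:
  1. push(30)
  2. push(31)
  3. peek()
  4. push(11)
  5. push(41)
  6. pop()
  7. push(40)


push(30) -> [30]
push(31) -> [30, 31]
peek()->31
push(11) -> [30, 31, 11]
push(41) -> [30, 31, 11, 41]
pop()->41, [30, 31, 11]
push(40) -> [30, 31, 11, 40]

Final stack: [30, 31, 11, 40]


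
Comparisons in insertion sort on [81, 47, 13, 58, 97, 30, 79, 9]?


Algorithm: insertion sort
Input: [81, 47, 13, 58, 97, 30, 79, 9]
Sorted: [9, 13, 30, 47, 58, 79, 81, 97]

21


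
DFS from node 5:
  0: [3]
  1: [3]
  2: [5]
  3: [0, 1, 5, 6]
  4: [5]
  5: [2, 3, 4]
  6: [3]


Visit 5, push [4, 3, 2]
Visit 2, push []
Visit 3, push [6, 1, 0]
Visit 0, push []
Visit 1, push []
Visit 6, push []
Visit 4, push []

DFS order: [5, 2, 3, 0, 1, 6, 4]


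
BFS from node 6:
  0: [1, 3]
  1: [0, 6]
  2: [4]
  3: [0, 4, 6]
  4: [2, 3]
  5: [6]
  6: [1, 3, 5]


Visit 6, enqueue [1, 3, 5]
Visit 1, enqueue [0]
Visit 3, enqueue [4]
Visit 5, enqueue []
Visit 0, enqueue []
Visit 4, enqueue [2]
Visit 2, enqueue []

BFS order: [6, 1, 3, 5, 0, 4, 2]


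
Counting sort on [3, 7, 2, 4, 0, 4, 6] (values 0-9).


Input: [3, 7, 2, 4, 0, 4, 6]
Counts: [1, 0, 1, 1, 2, 0, 1, 1, 0, 0]

Sorted: [0, 2, 3, 4, 4, 6, 7]


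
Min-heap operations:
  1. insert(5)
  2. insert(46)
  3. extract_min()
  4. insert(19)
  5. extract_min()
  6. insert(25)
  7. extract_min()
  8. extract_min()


insert(5) -> [5]
insert(46) -> [5, 46]
extract_min()->5, [46]
insert(19) -> [19, 46]
extract_min()->19, [46]
insert(25) -> [25, 46]
extract_min()->25, [46]
extract_min()->46, []

Final heap: []


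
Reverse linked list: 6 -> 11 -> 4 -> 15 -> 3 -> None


Step 1: curr=6, set curr.next=prev(None) | reversed so far: 6
Step 2: curr=11, set curr.next=prev(6) | reversed so far: 11 -> 6
Step 3: curr=4, set curr.next=prev(11) | reversed so far: 4 -> 11 -> 6
Step 4: curr=15, set curr.next=prev(4) | reversed so far: 15 -> 4 -> 11 -> 6
Step 5: curr=3, set curr.next=prev(15) | reversed so far: 3 -> 15 -> 4 -> 11 -> 6

3 -> 15 -> 4 -> 11 -> 6 -> None


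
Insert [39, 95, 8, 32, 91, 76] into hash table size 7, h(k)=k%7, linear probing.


Insert 39: h=4 -> slot 4
Insert 95: h=4, 1 probes -> slot 5
Insert 8: h=1 -> slot 1
Insert 32: h=4, 2 probes -> slot 6
Insert 91: h=0 -> slot 0
Insert 76: h=6, 3 probes -> slot 2

Table: [91, 8, 76, None, 39, 95, 32]


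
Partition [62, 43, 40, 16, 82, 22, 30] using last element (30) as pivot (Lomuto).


Pivot: 30
  16 <= 30: swap -> [16, 43, 40, 62, 82, 22, 30]
  22 <= 30: swap -> [16, 22, 40, 62, 82, 43, 30]
Place pivot at 2: [16, 22, 30, 62, 82, 43, 40]

Partitioned: [16, 22, 30, 62, 82, 43, 40]


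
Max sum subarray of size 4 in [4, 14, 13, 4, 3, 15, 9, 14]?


[0:4]: 35
[1:5]: 34
[2:6]: 35
[3:7]: 31
[4:8]: 41

Max: 41 at [4:8]


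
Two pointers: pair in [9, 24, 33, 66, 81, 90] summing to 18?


lo=0(9)+hi=5(90)=99
lo=0(9)+hi=4(81)=90
lo=0(9)+hi=3(66)=75
lo=0(9)+hi=2(33)=42
lo=0(9)+hi=1(24)=33

No pair found


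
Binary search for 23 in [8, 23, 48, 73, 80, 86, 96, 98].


Step 1: lo=0, hi=7, mid=3, val=73
Step 2: lo=0, hi=2, mid=1, val=23

Found at index 1


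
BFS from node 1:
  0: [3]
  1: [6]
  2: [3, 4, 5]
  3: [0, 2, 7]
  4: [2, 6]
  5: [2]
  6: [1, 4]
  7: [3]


Visit 1, enqueue [6]
Visit 6, enqueue [4]
Visit 4, enqueue [2]
Visit 2, enqueue [3, 5]
Visit 3, enqueue [0, 7]
Visit 5, enqueue []
Visit 0, enqueue []
Visit 7, enqueue []

BFS order: [1, 6, 4, 2, 3, 5, 0, 7]


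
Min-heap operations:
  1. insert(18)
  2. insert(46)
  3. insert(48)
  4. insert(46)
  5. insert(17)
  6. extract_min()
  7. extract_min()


insert(18) -> [18]
insert(46) -> [18, 46]
insert(48) -> [18, 46, 48]
insert(46) -> [18, 46, 48, 46]
insert(17) -> [17, 18, 48, 46, 46]
extract_min()->17, [18, 46, 48, 46]
extract_min()->18, [46, 46, 48]

Final heap: [46, 46, 48]


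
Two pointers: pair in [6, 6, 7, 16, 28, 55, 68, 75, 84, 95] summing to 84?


lo=0(6)+hi=9(95)=101
lo=0(6)+hi=8(84)=90
lo=0(6)+hi=7(75)=81
lo=1(6)+hi=7(75)=81
lo=2(7)+hi=7(75)=82
lo=3(16)+hi=7(75)=91
lo=3(16)+hi=6(68)=84

Yes: 16+68=84


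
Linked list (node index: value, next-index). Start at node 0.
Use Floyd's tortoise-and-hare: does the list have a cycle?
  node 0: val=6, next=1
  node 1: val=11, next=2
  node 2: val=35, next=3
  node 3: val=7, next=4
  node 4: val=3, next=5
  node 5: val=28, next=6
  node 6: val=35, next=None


Floyd's tortoise (slow, +1) and hare (fast, +2):
  init: slow=0, fast=0
  step 1: slow=1, fast=2
  step 2: slow=2, fast=4
  step 3: slow=3, fast=6
  step 4: fast -> None, no cycle

Cycle: no


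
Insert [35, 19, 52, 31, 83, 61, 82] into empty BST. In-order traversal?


Insert 35: root
Insert 19: L from 35
Insert 52: R from 35
Insert 31: L from 35 -> R from 19
Insert 83: R from 35 -> R from 52
Insert 61: R from 35 -> R from 52 -> L from 83
Insert 82: R from 35 -> R from 52 -> L from 83 -> R from 61

In-order: [19, 31, 35, 52, 61, 82, 83]


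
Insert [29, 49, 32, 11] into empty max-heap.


Insert 29: [29]
Insert 49: [49, 29]
Insert 32: [49, 29, 32]
Insert 11: [49, 29, 32, 11]

Final heap: [49, 29, 32, 11]


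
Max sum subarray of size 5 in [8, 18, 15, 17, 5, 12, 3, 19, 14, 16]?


[0:5]: 63
[1:6]: 67
[2:7]: 52
[3:8]: 56
[4:9]: 53
[5:10]: 64

Max: 67 at [1:6]


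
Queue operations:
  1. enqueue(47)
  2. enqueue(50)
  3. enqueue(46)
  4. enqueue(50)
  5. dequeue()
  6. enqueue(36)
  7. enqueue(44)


enqueue(47) -> [47]
enqueue(50) -> [47, 50]
enqueue(46) -> [47, 50, 46]
enqueue(50) -> [47, 50, 46, 50]
dequeue()->47, [50, 46, 50]
enqueue(36) -> [50, 46, 50, 36]
enqueue(44) -> [50, 46, 50, 36, 44]

Final queue: [50, 46, 50, 36, 44]


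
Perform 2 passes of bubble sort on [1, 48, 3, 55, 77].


Initial: [1, 48, 3, 55, 77]
Pass 1: [1, 3, 48, 55, 77] (1 swaps)
Pass 2: [1, 3, 48, 55, 77] (0 swaps)

After 2 passes: [1, 3, 48, 55, 77]


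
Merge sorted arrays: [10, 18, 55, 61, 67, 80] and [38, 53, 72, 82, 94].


Take 10 from A
Take 18 from A
Take 38 from B
Take 53 from B
Take 55 from A
Take 61 from A
Take 67 from A
Take 72 from B
Take 80 from A

Merged: [10, 18, 38, 53, 55, 61, 67, 72, 80, 82, 94]


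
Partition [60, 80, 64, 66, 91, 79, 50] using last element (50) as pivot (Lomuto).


Pivot: 50
Place pivot at 0: [50, 80, 64, 66, 91, 79, 60]

Partitioned: [50, 80, 64, 66, 91, 79, 60]


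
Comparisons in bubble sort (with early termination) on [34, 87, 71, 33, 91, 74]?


Algorithm: bubble sort (with early termination)
Input: [34, 87, 71, 33, 91, 74]
Sorted: [33, 34, 71, 74, 87, 91]

14


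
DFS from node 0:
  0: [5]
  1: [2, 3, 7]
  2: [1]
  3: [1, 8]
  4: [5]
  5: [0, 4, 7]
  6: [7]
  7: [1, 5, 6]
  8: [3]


Visit 0, push [5]
Visit 5, push [7, 4]
Visit 4, push []
Visit 7, push [6, 1]
Visit 1, push [3, 2]
Visit 2, push []
Visit 3, push [8]
Visit 8, push []
Visit 6, push []

DFS order: [0, 5, 4, 7, 1, 2, 3, 8, 6]


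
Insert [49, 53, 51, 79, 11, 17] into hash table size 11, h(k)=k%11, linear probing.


Insert 49: h=5 -> slot 5
Insert 53: h=9 -> slot 9
Insert 51: h=7 -> slot 7
Insert 79: h=2 -> slot 2
Insert 11: h=0 -> slot 0
Insert 17: h=6 -> slot 6

Table: [11, None, 79, None, None, 49, 17, 51, None, 53, None]


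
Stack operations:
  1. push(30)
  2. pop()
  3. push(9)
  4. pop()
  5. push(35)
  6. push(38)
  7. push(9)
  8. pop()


push(30) -> [30]
pop()->30, []
push(9) -> [9]
pop()->9, []
push(35) -> [35]
push(38) -> [35, 38]
push(9) -> [35, 38, 9]
pop()->9, [35, 38]

Final stack: [35, 38]


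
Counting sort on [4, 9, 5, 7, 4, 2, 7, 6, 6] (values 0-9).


Input: [4, 9, 5, 7, 4, 2, 7, 6, 6]
Counts: [0, 0, 1, 0, 2, 1, 2, 2, 0, 1]

Sorted: [2, 4, 4, 5, 6, 6, 7, 7, 9]


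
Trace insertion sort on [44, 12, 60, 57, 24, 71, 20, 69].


Initial: [44, 12, 60, 57, 24, 71, 20, 69]
Insert 12: [12, 44, 60, 57, 24, 71, 20, 69]
Insert 60: [12, 44, 60, 57, 24, 71, 20, 69]
Insert 57: [12, 44, 57, 60, 24, 71, 20, 69]
Insert 24: [12, 24, 44, 57, 60, 71, 20, 69]
Insert 71: [12, 24, 44, 57, 60, 71, 20, 69]
Insert 20: [12, 20, 24, 44, 57, 60, 71, 69]
Insert 69: [12, 20, 24, 44, 57, 60, 69, 71]

Sorted: [12, 20, 24, 44, 57, 60, 69, 71]


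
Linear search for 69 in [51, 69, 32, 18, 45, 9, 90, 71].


i=0: 51!=69
i=1: 69==69 found!

Found at 1, 2 comps


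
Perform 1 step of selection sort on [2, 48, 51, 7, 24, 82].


Initial: [2, 48, 51, 7, 24, 82]
Step 1: min=2 at 0
  Swap: [2, 48, 51, 7, 24, 82]

After 1 step: [2, 48, 51, 7, 24, 82]


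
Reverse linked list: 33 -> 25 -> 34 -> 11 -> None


Step 1: curr=33, set curr.next=prev(None) | reversed so far: 33
Step 2: curr=25, set curr.next=prev(33) | reversed so far: 25 -> 33
Step 3: curr=34, set curr.next=prev(25) | reversed so far: 34 -> 25 -> 33
Step 4: curr=11, set curr.next=prev(34) | reversed so far: 11 -> 34 -> 25 -> 33

11 -> 34 -> 25 -> 33 -> None


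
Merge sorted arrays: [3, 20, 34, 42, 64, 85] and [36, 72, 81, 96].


Take 3 from A
Take 20 from A
Take 34 from A
Take 36 from B
Take 42 from A
Take 64 from A
Take 72 from B
Take 81 from B
Take 85 from A

Merged: [3, 20, 34, 36, 42, 64, 72, 81, 85, 96]


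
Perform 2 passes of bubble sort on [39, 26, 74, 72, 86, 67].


Initial: [39, 26, 74, 72, 86, 67]
Pass 1: [26, 39, 72, 74, 67, 86] (3 swaps)
Pass 2: [26, 39, 72, 67, 74, 86] (1 swaps)

After 2 passes: [26, 39, 72, 67, 74, 86]


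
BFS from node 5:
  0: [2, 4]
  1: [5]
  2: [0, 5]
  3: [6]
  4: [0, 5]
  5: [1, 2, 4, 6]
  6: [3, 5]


Visit 5, enqueue [1, 2, 4, 6]
Visit 1, enqueue []
Visit 2, enqueue [0]
Visit 4, enqueue []
Visit 6, enqueue [3]
Visit 0, enqueue []
Visit 3, enqueue []

BFS order: [5, 1, 2, 4, 6, 0, 3]


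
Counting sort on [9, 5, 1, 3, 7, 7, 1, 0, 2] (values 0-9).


Input: [9, 5, 1, 3, 7, 7, 1, 0, 2]
Counts: [1, 2, 1, 1, 0, 1, 0, 2, 0, 1]

Sorted: [0, 1, 1, 2, 3, 5, 7, 7, 9]


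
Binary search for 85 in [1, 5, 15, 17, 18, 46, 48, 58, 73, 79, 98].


Step 1: lo=0, hi=10, mid=5, val=46
Step 2: lo=6, hi=10, mid=8, val=73
Step 3: lo=9, hi=10, mid=9, val=79
Step 4: lo=10, hi=10, mid=10, val=98

Not found


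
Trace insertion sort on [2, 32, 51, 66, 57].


Initial: [2, 32, 51, 66, 57]
Insert 32: [2, 32, 51, 66, 57]
Insert 51: [2, 32, 51, 66, 57]
Insert 66: [2, 32, 51, 66, 57]
Insert 57: [2, 32, 51, 57, 66]

Sorted: [2, 32, 51, 57, 66]


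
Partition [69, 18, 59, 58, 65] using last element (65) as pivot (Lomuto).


Pivot: 65
  18 <= 65: swap -> [18, 69, 59, 58, 65]
  59 <= 65: swap -> [18, 59, 69, 58, 65]
  58 <= 65: swap -> [18, 59, 58, 69, 65]
Place pivot at 3: [18, 59, 58, 65, 69]

Partitioned: [18, 59, 58, 65, 69]


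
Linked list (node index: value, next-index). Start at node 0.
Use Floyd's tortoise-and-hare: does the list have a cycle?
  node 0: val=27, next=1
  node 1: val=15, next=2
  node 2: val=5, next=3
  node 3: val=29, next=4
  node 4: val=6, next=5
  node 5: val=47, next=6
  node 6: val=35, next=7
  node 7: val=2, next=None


Floyd's tortoise (slow, +1) and hare (fast, +2):
  init: slow=0, fast=0
  step 1: slow=1, fast=2
  step 2: slow=2, fast=4
  step 3: slow=3, fast=6
  step 4: fast 6->7->None, no cycle

Cycle: no


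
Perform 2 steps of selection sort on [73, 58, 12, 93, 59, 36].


Initial: [73, 58, 12, 93, 59, 36]
Step 1: min=12 at 2
  Swap: [12, 58, 73, 93, 59, 36]
Step 2: min=36 at 5
  Swap: [12, 36, 73, 93, 59, 58]

After 2 steps: [12, 36, 73, 93, 59, 58]


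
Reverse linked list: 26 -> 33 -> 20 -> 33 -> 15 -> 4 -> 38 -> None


Step 1: curr=26, set curr.next=prev(None) | reversed so far: 26
Step 2: curr=33, set curr.next=prev(26) | reversed so far: 33 -> 26
Step 3: curr=20, set curr.next=prev(33) | reversed so far: 20 -> 33 -> 26
Step 4: curr=33, set curr.next=prev(20) | reversed so far: 33 -> 20 -> 33 -> 26
Step 5: curr=15, set curr.next=prev(33) | reversed so far: 15 -> 33 -> 20 -> 33 -> 26
Step 6: curr=4, set curr.next=prev(15) | reversed so far: 4 -> 15 -> 33 -> 20 -> 33 -> 26
Step 7: curr=38, set curr.next=prev(4) | reversed so far: 38 -> 4 -> 15 -> 33 -> 20 -> 33 -> 26

38 -> 4 -> 15 -> 33 -> 20 -> 33 -> 26 -> None


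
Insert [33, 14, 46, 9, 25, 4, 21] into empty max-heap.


Insert 33: [33]
Insert 14: [33, 14]
Insert 46: [46, 14, 33]
Insert 9: [46, 14, 33, 9]
Insert 25: [46, 25, 33, 9, 14]
Insert 4: [46, 25, 33, 9, 14, 4]
Insert 21: [46, 25, 33, 9, 14, 4, 21]

Final heap: [46, 25, 33, 9, 14, 4, 21]


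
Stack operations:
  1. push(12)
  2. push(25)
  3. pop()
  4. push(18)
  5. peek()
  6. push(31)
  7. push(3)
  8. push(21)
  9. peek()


push(12) -> [12]
push(25) -> [12, 25]
pop()->25, [12]
push(18) -> [12, 18]
peek()->18
push(31) -> [12, 18, 31]
push(3) -> [12, 18, 31, 3]
push(21) -> [12, 18, 31, 3, 21]
peek()->21

Final stack: [12, 18, 31, 3, 21]


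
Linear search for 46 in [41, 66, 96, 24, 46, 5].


i=0: 41!=46
i=1: 66!=46
i=2: 96!=46
i=3: 24!=46
i=4: 46==46 found!

Found at 4, 5 comps


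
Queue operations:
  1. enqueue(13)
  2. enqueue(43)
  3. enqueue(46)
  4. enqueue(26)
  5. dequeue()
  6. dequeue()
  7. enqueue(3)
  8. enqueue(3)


enqueue(13) -> [13]
enqueue(43) -> [13, 43]
enqueue(46) -> [13, 43, 46]
enqueue(26) -> [13, 43, 46, 26]
dequeue()->13, [43, 46, 26]
dequeue()->43, [46, 26]
enqueue(3) -> [46, 26, 3]
enqueue(3) -> [46, 26, 3, 3]

Final queue: [46, 26, 3, 3]


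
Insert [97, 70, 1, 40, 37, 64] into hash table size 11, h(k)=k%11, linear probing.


Insert 97: h=9 -> slot 9
Insert 70: h=4 -> slot 4
Insert 1: h=1 -> slot 1
Insert 40: h=7 -> slot 7
Insert 37: h=4, 1 probes -> slot 5
Insert 64: h=9, 1 probes -> slot 10

Table: [None, 1, None, None, 70, 37, None, 40, None, 97, 64]


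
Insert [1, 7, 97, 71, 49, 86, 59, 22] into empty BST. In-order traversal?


Insert 1: root
Insert 7: R from 1
Insert 97: R from 1 -> R from 7
Insert 71: R from 1 -> R from 7 -> L from 97
Insert 49: R from 1 -> R from 7 -> L from 97 -> L from 71
Insert 86: R from 1 -> R from 7 -> L from 97 -> R from 71
Insert 59: R from 1 -> R from 7 -> L from 97 -> L from 71 -> R from 49
Insert 22: R from 1 -> R from 7 -> L from 97 -> L from 71 -> L from 49

In-order: [1, 7, 22, 49, 59, 71, 86, 97]


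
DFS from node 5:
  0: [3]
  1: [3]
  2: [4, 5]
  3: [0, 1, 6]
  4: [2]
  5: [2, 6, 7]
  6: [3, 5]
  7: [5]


Visit 5, push [7, 6, 2]
Visit 2, push [4]
Visit 4, push []
Visit 6, push [3]
Visit 3, push [1, 0]
Visit 0, push []
Visit 1, push []
Visit 7, push []

DFS order: [5, 2, 4, 6, 3, 0, 1, 7]


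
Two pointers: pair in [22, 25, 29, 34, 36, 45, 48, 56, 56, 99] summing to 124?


lo=0(22)+hi=9(99)=121
lo=1(25)+hi=9(99)=124

Yes: 25+99=124


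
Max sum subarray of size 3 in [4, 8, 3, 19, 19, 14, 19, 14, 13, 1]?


[0:3]: 15
[1:4]: 30
[2:5]: 41
[3:6]: 52
[4:7]: 52
[5:8]: 47
[6:9]: 46
[7:10]: 28

Max: 52 at [3:6]


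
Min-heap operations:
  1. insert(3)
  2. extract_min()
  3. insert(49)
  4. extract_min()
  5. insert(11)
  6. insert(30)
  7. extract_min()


insert(3) -> [3]
extract_min()->3, []
insert(49) -> [49]
extract_min()->49, []
insert(11) -> [11]
insert(30) -> [11, 30]
extract_min()->11, [30]

Final heap: [30]


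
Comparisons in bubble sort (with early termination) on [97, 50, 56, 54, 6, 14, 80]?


Algorithm: bubble sort (with early termination)
Input: [97, 50, 56, 54, 6, 14, 80]
Sorted: [6, 14, 50, 54, 56, 80, 97]

20


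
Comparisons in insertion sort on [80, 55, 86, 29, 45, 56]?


Algorithm: insertion sort
Input: [80, 55, 86, 29, 45, 56]
Sorted: [29, 45, 55, 56, 80, 86]

12


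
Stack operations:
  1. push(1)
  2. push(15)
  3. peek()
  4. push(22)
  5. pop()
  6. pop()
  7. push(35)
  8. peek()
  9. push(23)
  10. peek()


push(1) -> [1]
push(15) -> [1, 15]
peek()->15
push(22) -> [1, 15, 22]
pop()->22, [1, 15]
pop()->15, [1]
push(35) -> [1, 35]
peek()->35
push(23) -> [1, 35, 23]
peek()->23

Final stack: [1, 35, 23]


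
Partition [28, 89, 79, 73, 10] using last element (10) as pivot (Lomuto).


Pivot: 10
Place pivot at 0: [10, 89, 79, 73, 28]

Partitioned: [10, 89, 79, 73, 28]


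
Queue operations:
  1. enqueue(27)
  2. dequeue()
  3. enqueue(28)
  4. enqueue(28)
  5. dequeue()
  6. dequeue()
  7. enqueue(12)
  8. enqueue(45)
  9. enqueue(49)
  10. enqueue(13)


enqueue(27) -> [27]
dequeue()->27, []
enqueue(28) -> [28]
enqueue(28) -> [28, 28]
dequeue()->28, [28]
dequeue()->28, []
enqueue(12) -> [12]
enqueue(45) -> [12, 45]
enqueue(49) -> [12, 45, 49]
enqueue(13) -> [12, 45, 49, 13]

Final queue: [12, 45, 49, 13]


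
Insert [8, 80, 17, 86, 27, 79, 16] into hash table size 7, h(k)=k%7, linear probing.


Insert 8: h=1 -> slot 1
Insert 80: h=3 -> slot 3
Insert 17: h=3, 1 probes -> slot 4
Insert 86: h=2 -> slot 2
Insert 27: h=6 -> slot 6
Insert 79: h=2, 3 probes -> slot 5
Insert 16: h=2, 5 probes -> slot 0

Table: [16, 8, 86, 80, 17, 79, 27]


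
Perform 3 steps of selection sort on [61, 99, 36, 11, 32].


Initial: [61, 99, 36, 11, 32]
Step 1: min=11 at 3
  Swap: [11, 99, 36, 61, 32]
Step 2: min=32 at 4
  Swap: [11, 32, 36, 61, 99]
Step 3: min=36 at 2
  Swap: [11, 32, 36, 61, 99]

After 3 steps: [11, 32, 36, 61, 99]


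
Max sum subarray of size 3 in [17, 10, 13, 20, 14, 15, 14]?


[0:3]: 40
[1:4]: 43
[2:5]: 47
[3:6]: 49
[4:7]: 43

Max: 49 at [3:6]


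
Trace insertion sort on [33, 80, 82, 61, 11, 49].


Initial: [33, 80, 82, 61, 11, 49]
Insert 80: [33, 80, 82, 61, 11, 49]
Insert 82: [33, 80, 82, 61, 11, 49]
Insert 61: [33, 61, 80, 82, 11, 49]
Insert 11: [11, 33, 61, 80, 82, 49]
Insert 49: [11, 33, 49, 61, 80, 82]

Sorted: [11, 33, 49, 61, 80, 82]


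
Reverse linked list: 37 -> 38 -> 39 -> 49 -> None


Step 1: curr=37, set curr.next=prev(None) | reversed so far: 37
Step 2: curr=38, set curr.next=prev(37) | reversed so far: 38 -> 37
Step 3: curr=39, set curr.next=prev(38) | reversed so far: 39 -> 38 -> 37
Step 4: curr=49, set curr.next=prev(39) | reversed so far: 49 -> 39 -> 38 -> 37

49 -> 39 -> 38 -> 37 -> None


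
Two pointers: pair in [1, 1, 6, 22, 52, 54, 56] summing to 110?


lo=0(1)+hi=6(56)=57
lo=1(1)+hi=6(56)=57
lo=2(6)+hi=6(56)=62
lo=3(22)+hi=6(56)=78
lo=4(52)+hi=6(56)=108
lo=5(54)+hi=6(56)=110

Yes: 54+56=110


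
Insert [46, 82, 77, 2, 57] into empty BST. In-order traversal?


Insert 46: root
Insert 82: R from 46
Insert 77: R from 46 -> L from 82
Insert 2: L from 46
Insert 57: R from 46 -> L from 82 -> L from 77

In-order: [2, 46, 57, 77, 82]


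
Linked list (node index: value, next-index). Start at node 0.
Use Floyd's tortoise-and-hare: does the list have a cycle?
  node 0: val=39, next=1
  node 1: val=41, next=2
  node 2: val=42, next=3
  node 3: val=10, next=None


Floyd's tortoise (slow, +1) and hare (fast, +2):
  init: slow=0, fast=0
  step 1: slow=1, fast=2
  step 2: fast 2->3->None, no cycle

Cycle: no


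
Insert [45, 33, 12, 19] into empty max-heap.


Insert 45: [45]
Insert 33: [45, 33]
Insert 12: [45, 33, 12]
Insert 19: [45, 33, 12, 19]

Final heap: [45, 33, 12, 19]


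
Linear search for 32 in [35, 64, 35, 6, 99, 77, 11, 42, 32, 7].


i=0: 35!=32
i=1: 64!=32
i=2: 35!=32
i=3: 6!=32
i=4: 99!=32
i=5: 77!=32
i=6: 11!=32
i=7: 42!=32
i=8: 32==32 found!

Found at 8, 9 comps


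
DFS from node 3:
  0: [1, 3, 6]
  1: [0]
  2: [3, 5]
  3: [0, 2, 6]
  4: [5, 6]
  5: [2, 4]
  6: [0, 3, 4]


Visit 3, push [6, 2, 0]
Visit 0, push [6, 1]
Visit 1, push []
Visit 6, push [4]
Visit 4, push [5]
Visit 5, push [2]
Visit 2, push []

DFS order: [3, 0, 1, 6, 4, 5, 2]


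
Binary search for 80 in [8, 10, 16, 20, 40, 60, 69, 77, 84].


Step 1: lo=0, hi=8, mid=4, val=40
Step 2: lo=5, hi=8, mid=6, val=69
Step 3: lo=7, hi=8, mid=7, val=77
Step 4: lo=8, hi=8, mid=8, val=84

Not found


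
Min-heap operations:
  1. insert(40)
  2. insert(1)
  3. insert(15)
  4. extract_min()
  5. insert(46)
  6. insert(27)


insert(40) -> [40]
insert(1) -> [1, 40]
insert(15) -> [1, 40, 15]
extract_min()->1, [15, 40]
insert(46) -> [15, 40, 46]
insert(27) -> [15, 27, 46, 40]

Final heap: [15, 27, 46, 40]


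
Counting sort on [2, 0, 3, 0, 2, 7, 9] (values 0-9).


Input: [2, 0, 3, 0, 2, 7, 9]
Counts: [2, 0, 2, 1, 0, 0, 0, 1, 0, 1]

Sorted: [0, 0, 2, 2, 3, 7, 9]


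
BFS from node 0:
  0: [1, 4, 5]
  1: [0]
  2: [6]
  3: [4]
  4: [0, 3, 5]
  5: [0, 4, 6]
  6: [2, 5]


Visit 0, enqueue [1, 4, 5]
Visit 1, enqueue []
Visit 4, enqueue [3]
Visit 5, enqueue [6]
Visit 3, enqueue []
Visit 6, enqueue [2]
Visit 2, enqueue []

BFS order: [0, 1, 4, 5, 3, 6, 2]


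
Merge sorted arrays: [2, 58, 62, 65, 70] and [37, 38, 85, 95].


Take 2 from A
Take 37 from B
Take 38 from B
Take 58 from A
Take 62 from A
Take 65 from A
Take 70 from A

Merged: [2, 37, 38, 58, 62, 65, 70, 85, 95]


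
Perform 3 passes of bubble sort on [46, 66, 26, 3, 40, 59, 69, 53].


Initial: [46, 66, 26, 3, 40, 59, 69, 53]
Pass 1: [46, 26, 3, 40, 59, 66, 53, 69] (5 swaps)
Pass 2: [26, 3, 40, 46, 59, 53, 66, 69] (4 swaps)
Pass 3: [3, 26, 40, 46, 53, 59, 66, 69] (2 swaps)

After 3 passes: [3, 26, 40, 46, 53, 59, 66, 69]


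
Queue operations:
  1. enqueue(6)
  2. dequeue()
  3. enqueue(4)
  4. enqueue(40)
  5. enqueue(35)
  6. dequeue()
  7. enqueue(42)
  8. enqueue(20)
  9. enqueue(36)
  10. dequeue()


enqueue(6) -> [6]
dequeue()->6, []
enqueue(4) -> [4]
enqueue(40) -> [4, 40]
enqueue(35) -> [4, 40, 35]
dequeue()->4, [40, 35]
enqueue(42) -> [40, 35, 42]
enqueue(20) -> [40, 35, 42, 20]
enqueue(36) -> [40, 35, 42, 20, 36]
dequeue()->40, [35, 42, 20, 36]

Final queue: [35, 42, 20, 36]
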